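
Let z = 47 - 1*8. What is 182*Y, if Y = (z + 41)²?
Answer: 1164800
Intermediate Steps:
z = 39 (z = 47 - 8 = 39)
Y = 6400 (Y = (39 + 41)² = 80² = 6400)
182*Y = 182*6400 = 1164800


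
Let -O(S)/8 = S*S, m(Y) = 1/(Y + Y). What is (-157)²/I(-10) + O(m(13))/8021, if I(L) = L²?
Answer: 33412927101/135554900 ≈ 246.49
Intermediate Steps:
m(Y) = 1/(2*Y)
O(S) = -8*S² (O(S) = -8*S*S = -8*S²)
(-157)²/I(-10) + O(m(13))/8021 = (-157)²/((-10)²) - 8*((½)/13)²/8021 = 24649/100 - 8*((½)*(1/13))²*(1/8021) = 24649*(1/100) - 8*(1/26)²*(1/8021) = 24649/100 - 8*1/676*(1/8021) = 24649/100 - 2/169*1/8021 = 24649/100 - 2/1355549 = 33412927101/135554900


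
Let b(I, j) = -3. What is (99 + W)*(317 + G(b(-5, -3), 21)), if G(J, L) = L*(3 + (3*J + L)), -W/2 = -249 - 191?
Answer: 618728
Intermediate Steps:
W = 880 (W = -2*(-249 - 191) = -2*(-440) = 880)
G(J, L) = L*(3 + L + 3*J) (G(J, L) = L*(3 + (L + 3*J)) = L*(3 + L + 3*J))
(99 + W)*(317 + G(b(-5, -3), 21)) = (99 + 880)*(317 + 21*(3 + 21 + 3*(-3))) = 979*(317 + 21*(3 + 21 - 9)) = 979*(317 + 21*15) = 979*(317 + 315) = 979*632 = 618728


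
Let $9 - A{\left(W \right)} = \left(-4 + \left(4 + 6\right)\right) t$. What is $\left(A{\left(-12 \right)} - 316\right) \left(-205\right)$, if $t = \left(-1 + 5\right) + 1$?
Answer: $69085$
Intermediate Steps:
$t = 5$ ($t = 4 + 1 = 5$)
$A{\left(W \right)} = -21$ ($A{\left(W \right)} = 9 - \left(-4 + \left(4 + 6\right)\right) 5 = 9 - \left(-4 + 10\right) 5 = 9 - 6 \cdot 5 = 9 - 30 = -21$)
$\left(A{\left(-12 \right)} - 316\right) \left(-205\right) = \left(-21 - 316\right) \left(-205\right) = \left(-337\right) \left(-205\right) = 69085$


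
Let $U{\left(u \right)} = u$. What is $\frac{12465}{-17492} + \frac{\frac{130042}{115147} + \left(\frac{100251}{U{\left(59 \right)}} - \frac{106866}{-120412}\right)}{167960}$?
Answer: $- \frac{211040375064572781493}{300420632893558113040} \approx -0.70248$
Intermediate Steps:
$\frac{12465}{-17492} + \frac{\frac{130042}{115147} + \left(\frac{100251}{U{\left(59 \right)}} - \frac{106866}{-120412}\right)}{167960} = \frac{12465}{-17492} + \frac{\frac{130042}{115147} + \left(\frac{100251}{59} - \frac{106866}{-120412}\right)}{167960} = 12465 \left(- \frac{1}{17492}\right) + \left(130042 \cdot \frac{1}{115147} + \left(100251 \cdot \frac{1}{59} - - \frac{53433}{60206}\right)\right) \frac{1}{167960} = - \frac{12465}{17492} + \left(\frac{130042}{115147} + \left(\frac{100251}{59} + \frac{53433}{60206}\right)\right) \frac{1}{167960} = - \frac{12465}{17492} + \left(\frac{130042}{115147} + \frac{6038864253}{3552154}\right) \frac{1}{167960} = - \frac{12465}{17492} + \frac{695819031350659}{409019876638} \cdot \frac{1}{167960} = - \frac{12465}{17492} + \frac{695819031350659}{68698978480118480} = - \frac{211040375064572781493}{300420632893558113040}$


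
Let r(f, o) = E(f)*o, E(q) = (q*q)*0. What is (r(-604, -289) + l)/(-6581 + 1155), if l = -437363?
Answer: 437363/5426 ≈ 80.605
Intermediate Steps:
E(q) = 0 (E(q) = q²*0 = 0)
r(f, o) = 0 (r(f, o) = 0*o = 0)
(r(-604, -289) + l)/(-6581 + 1155) = (0 - 437363)/(-6581 + 1155) = -437363/(-5426) = -437363*(-1/5426) = 437363/5426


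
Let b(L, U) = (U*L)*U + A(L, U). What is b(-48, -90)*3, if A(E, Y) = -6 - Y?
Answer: -1166148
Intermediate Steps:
b(L, U) = -6 - U + L*U**2 (b(L, U) = (U*L)*U + (-6 - U) = (L*U)*U + (-6 - U) = L*U**2 + (-6 - U) = -6 - U + L*U**2)
b(-48, -90)*3 = (-6 - 1*(-90) - 48*(-90)**2)*3 = (-6 + 90 - 48*8100)*3 = (-6 + 90 - 388800)*3 = -388716*3 = -1166148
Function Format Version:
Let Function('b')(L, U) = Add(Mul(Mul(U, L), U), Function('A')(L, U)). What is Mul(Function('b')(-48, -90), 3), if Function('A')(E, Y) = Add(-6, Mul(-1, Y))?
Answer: -1166148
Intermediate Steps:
Function('b')(L, U) = Add(-6, Mul(-1, U), Mul(L, Pow(U, 2))) (Function('b')(L, U) = Add(Mul(Mul(U, L), U), Add(-6, Mul(-1, U))) = Add(Mul(Mul(L, U), U), Add(-6, Mul(-1, U))) = Add(Mul(L, Pow(U, 2)), Add(-6, Mul(-1, U))) = Add(-6, Mul(-1, U), Mul(L, Pow(U, 2))))
Mul(Function('b')(-48, -90), 3) = Mul(Add(-6, Mul(-1, -90), Mul(-48, Pow(-90, 2))), 3) = Mul(Add(-6, 90, Mul(-48, 8100)), 3) = Mul(Add(-6, 90, -388800), 3) = Mul(-388716, 3) = -1166148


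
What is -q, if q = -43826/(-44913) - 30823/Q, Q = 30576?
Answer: 1136657/35211792 ≈ 0.032281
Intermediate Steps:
q = -1136657/35211792 (q = -43826/(-44913) - 30823/30576 = -43826*(-1/44913) - 30823*1/30576 = 43826/44913 - 2371/2352 = -1136657/35211792 ≈ -0.032281)
-q = -1*(-1136657/35211792) = 1136657/35211792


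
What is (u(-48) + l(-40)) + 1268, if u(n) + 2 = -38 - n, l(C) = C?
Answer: 1236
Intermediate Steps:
u(n) = -40 - n (u(n) = -2 + (-38 - n) = -40 - n)
(u(-48) + l(-40)) + 1268 = ((-40 - 1*(-48)) - 40) + 1268 = ((-40 + 48) - 40) + 1268 = (8 - 40) + 1268 = -32 + 1268 = 1236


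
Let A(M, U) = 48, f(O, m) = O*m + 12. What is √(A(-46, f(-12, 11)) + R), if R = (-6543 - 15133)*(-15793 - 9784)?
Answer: 10*√5544071 ≈ 23546.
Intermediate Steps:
f(O, m) = 12 + O*m
R = 554407052 (R = -21676*(-25577) = 554407052)
√(A(-46, f(-12, 11)) + R) = √(48 + 554407052) = √554407100 = 10*√5544071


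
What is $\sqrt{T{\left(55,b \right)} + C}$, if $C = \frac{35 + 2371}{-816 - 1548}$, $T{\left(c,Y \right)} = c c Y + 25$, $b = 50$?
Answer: $\frac{\sqrt{23483167906}}{394} \approx 388.94$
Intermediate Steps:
$T{\left(c,Y \right)} = 25 + Y c^{2}$ ($T{\left(c,Y \right)} = c^{2} Y + 25 = Y c^{2} + 25 = 25 + Y c^{2}$)
$C = - \frac{401}{394}$ ($C = \frac{2406}{-2364} = 2406 \left(- \frac{1}{2364}\right) = - \frac{401}{394} \approx -1.0178$)
$\sqrt{T{\left(55,b \right)} + C} = \sqrt{\left(25 + 50 \cdot 55^{2}\right) - \frac{401}{394}} = \sqrt{\left(25 + 50 \cdot 3025\right) - \frac{401}{394}} = \sqrt{\left(25 + 151250\right) - \frac{401}{394}} = \sqrt{151275 - \frac{401}{394}} = \sqrt{\frac{59601949}{394}} = \frac{\sqrt{23483167906}}{394}$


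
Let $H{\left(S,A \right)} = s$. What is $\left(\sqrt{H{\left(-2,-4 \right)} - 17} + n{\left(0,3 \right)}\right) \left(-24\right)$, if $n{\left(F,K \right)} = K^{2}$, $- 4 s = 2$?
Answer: $-216 - 12 i \sqrt{70} \approx -216.0 - 100.4 i$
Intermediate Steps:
$s = - \frac{1}{2}$ ($s = \left(- \frac{1}{4}\right) 2 = - \frac{1}{2} \approx -0.5$)
$H{\left(S,A \right)} = - \frac{1}{2}$
$\left(\sqrt{H{\left(-2,-4 \right)} - 17} + n{\left(0,3 \right)}\right) \left(-24\right) = \left(\sqrt{- \frac{1}{2} - 17} + 3^{2}\right) \left(-24\right) = \left(\sqrt{- \frac{35}{2}} + 9\right) \left(-24\right) = \left(\frac{i \sqrt{70}}{2} + 9\right) \left(-24\right) = \left(9 + \frac{i \sqrt{70}}{2}\right) \left(-24\right) = -216 - 12 i \sqrt{70}$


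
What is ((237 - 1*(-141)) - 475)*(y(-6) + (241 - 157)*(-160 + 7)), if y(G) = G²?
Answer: 1243152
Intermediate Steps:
((237 - 1*(-141)) - 475)*(y(-6) + (241 - 157)*(-160 + 7)) = ((237 - 1*(-141)) - 475)*((-6)² + (241 - 157)*(-160 + 7)) = ((237 + 141) - 475)*(36 + 84*(-153)) = (378 - 475)*(36 - 12852) = -97*(-12816) = 1243152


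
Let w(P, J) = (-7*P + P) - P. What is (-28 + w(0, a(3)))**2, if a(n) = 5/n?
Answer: 784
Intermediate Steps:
w(P, J) = -7*P (w(P, J) = -6*P - P = -7*P)
(-28 + w(0, a(3)))**2 = (-28 - 7*0)**2 = (-28 + 0)**2 = (-28)**2 = 784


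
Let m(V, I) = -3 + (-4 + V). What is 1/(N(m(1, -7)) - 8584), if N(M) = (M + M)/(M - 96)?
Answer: -17/145926 ≈ -0.00011650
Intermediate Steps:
m(V, I) = -7 + V
N(M) = 2*M/(-96 + M) (N(M) = (2*M)/(-96 + M) = 2*M/(-96 + M))
1/(N(m(1, -7)) - 8584) = 1/(2*(-7 + 1)/(-96 + (-7 + 1)) - 8584) = 1/(2*(-6)/(-96 - 6) - 8584) = 1/(2*(-6)/(-102) - 8584) = 1/(2*(-6)*(-1/102) - 8584) = 1/(2/17 - 8584) = 1/(-145926/17) = -17/145926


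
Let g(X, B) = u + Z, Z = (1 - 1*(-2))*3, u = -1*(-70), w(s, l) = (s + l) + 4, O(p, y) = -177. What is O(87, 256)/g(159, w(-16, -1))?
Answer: -177/79 ≈ -2.2405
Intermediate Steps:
w(s, l) = 4 + l + s (w(s, l) = (l + s) + 4 = 4 + l + s)
u = 70
Z = 9 (Z = (1 + 2)*3 = 3*3 = 9)
g(X, B) = 79 (g(X, B) = 70 + 9 = 79)
O(87, 256)/g(159, w(-16, -1)) = -177/79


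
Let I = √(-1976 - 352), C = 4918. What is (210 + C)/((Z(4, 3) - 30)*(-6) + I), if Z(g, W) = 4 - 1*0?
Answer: 33332/1111 - 1282*I*√582/3333 ≈ 30.002 - 9.2793*I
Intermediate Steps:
Z(g, W) = 4 (Z(g, W) = 4 + 0 = 4)
I = 2*I*√582 (I = √(-2328) = 2*I*√582 ≈ 48.249*I)
(210 + C)/((Z(4, 3) - 30)*(-6) + I) = (210 + 4918)/((4 - 30)*(-6) + 2*I*√582) = 5128/(-26*(-6) + 2*I*√582) = 5128/(156 + 2*I*√582)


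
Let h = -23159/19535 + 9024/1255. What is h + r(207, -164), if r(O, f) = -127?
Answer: -593273336/4903285 ≈ -121.00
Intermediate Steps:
h = 29443859/4903285 (h = -23159*1/19535 + 9024*(1/1255) = -23159/19535 + 9024/1255 = 29443859/4903285 ≈ 6.0049)
h + r(207, -164) = 29443859/4903285 - 127 = -593273336/4903285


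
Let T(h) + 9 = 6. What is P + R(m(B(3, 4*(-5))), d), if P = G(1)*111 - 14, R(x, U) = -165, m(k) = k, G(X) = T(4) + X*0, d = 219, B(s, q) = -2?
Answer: -512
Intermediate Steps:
T(h) = -3 (T(h) = -9 + 6 = -3)
G(X) = -3 (G(X) = -3 + X*0 = -3 + 0 = -3)
P = -347 (P = -3*111 - 14 = -333 - 14 = -347)
P + R(m(B(3, 4*(-5))), d) = -347 - 165 = -512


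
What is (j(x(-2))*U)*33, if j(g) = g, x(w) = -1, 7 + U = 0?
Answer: 231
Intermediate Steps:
U = -7 (U = -7 + 0 = -7)
(j(x(-2))*U)*33 = -1*(-7)*33 = 7*33 = 231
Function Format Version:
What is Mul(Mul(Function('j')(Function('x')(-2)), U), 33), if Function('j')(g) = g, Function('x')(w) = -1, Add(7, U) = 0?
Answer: 231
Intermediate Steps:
U = -7 (U = Add(-7, 0) = -7)
Mul(Mul(Function('j')(Function('x')(-2)), U), 33) = Mul(Mul(-1, -7), 33) = Mul(7, 33) = 231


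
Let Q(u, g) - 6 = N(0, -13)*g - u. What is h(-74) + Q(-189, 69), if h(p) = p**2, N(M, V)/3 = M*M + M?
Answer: 5671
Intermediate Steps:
N(M, V) = 3*M + 3*M**2 (N(M, V) = 3*(M*M + M) = 3*(M**2 + M) = 3*(M + M**2) = 3*M + 3*M**2)
Q(u, g) = 6 - u (Q(u, g) = 6 + ((3*0*(1 + 0))*g - u) = 6 + ((3*0*1)*g - u) = 6 + (0*g - u) = 6 + (0 - u) = 6 - u)
h(-74) + Q(-189, 69) = (-74)**2 + (6 - 1*(-189)) = 5476 + (6 + 189) = 5476 + 195 = 5671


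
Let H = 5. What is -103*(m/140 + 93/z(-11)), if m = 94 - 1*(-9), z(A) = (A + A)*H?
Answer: 17407/1540 ≈ 11.303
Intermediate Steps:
z(A) = 10*A (z(A) = (A + A)*5 = (2*A)*5 = 10*A)
m = 103 (m = 94 + 9 = 103)
-103*(m/140 + 93/z(-11)) = -103*(103/140 + 93/((10*(-11)))) = -103*(103*(1/140) + 93/(-110)) = -103*(103/140 + 93*(-1/110)) = -103*(103/140 - 93/110) = -103*(-169/1540) = 17407/1540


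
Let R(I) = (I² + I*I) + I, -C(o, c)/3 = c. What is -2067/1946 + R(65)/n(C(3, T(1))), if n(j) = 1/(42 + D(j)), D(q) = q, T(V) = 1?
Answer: 646235343/1946 ≈ 3.3208e+5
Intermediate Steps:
C(o, c) = -3*c
R(I) = I + 2*I² (R(I) = (I² + I²) + I = 2*I² + I = I + 2*I²)
n(j) = 1/(42 + j)
-2067/1946 + R(65)/n(C(3, T(1))) = -2067/1946 + (65*(1 + 2*65))/(1/(42 - 3*1)) = -2067*1/1946 + (65*(1 + 130))/(1/(42 - 3)) = -2067/1946 + (65*131)/(1/39) = -2067/1946 + 8515/(1/39) = -2067/1946 + 8515*39 = -2067/1946 + 332085 = 646235343/1946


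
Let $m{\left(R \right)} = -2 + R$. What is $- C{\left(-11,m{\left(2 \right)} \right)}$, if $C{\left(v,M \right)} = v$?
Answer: $11$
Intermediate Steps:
$- C{\left(-11,m{\left(2 \right)} \right)} = \left(-1\right) \left(-11\right) = 11$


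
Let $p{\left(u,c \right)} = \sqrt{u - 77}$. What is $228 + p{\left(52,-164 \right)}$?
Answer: $228 + 5 i \approx 228.0 + 5.0 i$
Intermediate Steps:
$p{\left(u,c \right)} = \sqrt{-77 + u}$
$228 + p{\left(52,-164 \right)} = 228 + \sqrt{-77 + 52} = 228 + \sqrt{-25} = 228 + 5 i$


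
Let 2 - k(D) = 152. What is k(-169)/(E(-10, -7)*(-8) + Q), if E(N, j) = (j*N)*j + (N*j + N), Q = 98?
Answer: -75/1769 ≈ -0.042397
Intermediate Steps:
k(D) = -150 (k(D) = 2 - 1*152 = 2 - 152 = -150)
E(N, j) = N + N*j + N*j² (E(N, j) = (N*j)*j + (N + N*j) = N*j² + (N + N*j) = N + N*j + N*j²)
k(-169)/(E(-10, -7)*(-8) + Q) = -150/(-10*(1 - 7 + (-7)²)*(-8) + 98) = -150/(-10*(1 - 7 + 49)*(-8) + 98) = -150/(-10*43*(-8) + 98) = -150/(-430*(-8) + 98) = -150/(3440 + 98) = -150/3538 = -150*1/3538 = -75/1769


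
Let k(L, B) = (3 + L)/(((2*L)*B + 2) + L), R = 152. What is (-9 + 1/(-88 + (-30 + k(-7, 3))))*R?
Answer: -3794300/2771 ≈ -1369.3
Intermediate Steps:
k(L, B) = (3 + L)/(2 + L + 2*B*L) (k(L, B) = (3 + L)/((2*B*L + 2) + L) = (3 + L)/((2 + 2*B*L) + L) = (3 + L)/(2 + L + 2*B*L))
(-9 + 1/(-88 + (-30 + k(-7, 3))))*R = (-9 + 1/(-88 + (-30 + (3 - 7)/(2 - 7 + 2*3*(-7)))))*152 = (-9 + 1/(-88 + (-30 - 4/(2 - 7 - 42))))*152 = (-9 + 1/(-88 + (-30 - 4/(-47))))*152 = (-9 + 1/(-88 + (-30 - 1/47*(-4))))*152 = (-9 + 1/(-88 + (-30 + 4/47)))*152 = (-9 + 1/(-88 - 1406/47))*152 = (-9 + 1/(-5542/47))*152 = (-9 - 47/5542)*152 = -49925/5542*152 = -3794300/2771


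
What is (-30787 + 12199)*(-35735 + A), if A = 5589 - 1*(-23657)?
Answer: 120617532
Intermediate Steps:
A = 29246 (A = 5589 + 23657 = 29246)
(-30787 + 12199)*(-35735 + A) = (-30787 + 12199)*(-35735 + 29246) = -18588*(-6489) = 120617532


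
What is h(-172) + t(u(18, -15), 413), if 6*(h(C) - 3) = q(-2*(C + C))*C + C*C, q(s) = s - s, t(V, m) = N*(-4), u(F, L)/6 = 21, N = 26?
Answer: 14489/3 ≈ 4829.7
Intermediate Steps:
u(F, L) = 126 (u(F, L) = 6*21 = 126)
t(V, m) = -104 (t(V, m) = 26*(-4) = -104)
q(s) = 0
h(C) = 3 + C²/6 (h(C) = 3 + (0*C + C*C)/6 = 3 + (0 + C²)/6 = 3 + C²/6)
h(-172) + t(u(18, -15), 413) = (3 + (⅙)*(-172)²) - 104 = (3 + (⅙)*29584) - 104 = (3 + 14792/3) - 104 = 14801/3 - 104 = 14489/3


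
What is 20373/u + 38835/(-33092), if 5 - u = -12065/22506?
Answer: 15168331063071/4123097740 ≈ 3678.9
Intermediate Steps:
u = 124595/22506 (u = 5 - (-12065)/22506 = 5 - 1*(-12065/22506) = 5 + 12065/22506 = 124595/22506 ≈ 5.5361)
20373/u + 38835/(-33092) = 20373/(124595/22506) + 38835/(-33092) = 20373*(22506/124595) + 38835*(-1/33092) = 458514738/124595 - 38835/33092 = 15168331063071/4123097740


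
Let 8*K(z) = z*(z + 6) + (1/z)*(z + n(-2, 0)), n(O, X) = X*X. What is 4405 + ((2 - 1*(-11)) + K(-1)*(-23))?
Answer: 8859/2 ≈ 4429.5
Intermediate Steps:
n(O, X) = X²
K(z) = ⅛ + z*(6 + z)/8 (K(z) = (z*(z + 6) + (1/z)*(z + 0²))/8 = (z*(6 + z) + (z + 0)/z)/8 = (z*(6 + z) + z/z)/8 = (z*(6 + z) + 1)/8 = (1 + z*(6 + z))/8 = ⅛ + z*(6 + z)/8)
4405 + ((2 - 1*(-11)) + K(-1)*(-23)) = 4405 + ((2 - 1*(-11)) + (⅛ + (⅛)*(-1)² + (¾)*(-1))*(-23)) = 4405 + ((2 + 11) + (⅛ + (⅛)*1 - ¾)*(-23)) = 4405 + (13 + (⅛ + ⅛ - ¾)*(-23)) = 4405 + (13 - ½*(-23)) = 4405 + (13 + 23/2) = 4405 + 49/2 = 8859/2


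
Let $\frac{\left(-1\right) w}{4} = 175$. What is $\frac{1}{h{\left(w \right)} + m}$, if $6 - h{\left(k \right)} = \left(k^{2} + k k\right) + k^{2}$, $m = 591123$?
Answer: $- \frac{1}{878871} \approx -1.1378 \cdot 10^{-6}$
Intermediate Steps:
$w = -700$ ($w = \left(-4\right) 175 = -700$)
$h{\left(k \right)} = 6 - 3 k^{2}$ ($h{\left(k \right)} = 6 - \left(\left(k^{2} + k k\right) + k^{2}\right) = 6 - \left(\left(k^{2} + k^{2}\right) + k^{2}\right) = 6 - \left(2 k^{2} + k^{2}\right) = 6 - 3 k^{2}$)
$\frac{1}{h{\left(w \right)} + m} = \frac{1}{\left(6 - 3 \left(-700\right)^{2}\right) + 591123} = \frac{1}{\left(6 - 1470000\right) + 591123} = \frac{1}{-1469994 + 591123} = \frac{1}{-878871} = - \frac{1}{878871}$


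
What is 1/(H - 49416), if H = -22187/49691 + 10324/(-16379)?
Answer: -813888889/40220009749581 ≈ -2.0236e-5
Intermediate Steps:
H = -876410757/813888889 (H = -22187*1/49691 + 10324*(-1/16379) = -22187/49691 - 10324/16379 = -876410757/813888889 ≈ -1.0768)
1/(H - 49416) = 1/(-876410757/813888889 - 49416) = 1/(-40220009749581/813888889) = -813888889/40220009749581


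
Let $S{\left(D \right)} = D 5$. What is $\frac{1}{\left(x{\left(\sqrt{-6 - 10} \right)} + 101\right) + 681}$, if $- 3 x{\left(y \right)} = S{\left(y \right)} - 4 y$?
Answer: $\frac{3519}{2751866} + \frac{3 i}{1375933} \approx 0.0012788 + 2.1803 \cdot 10^{-6} i$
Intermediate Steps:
$S{\left(D \right)} = 5 D$
$x{\left(y \right)} = - \frac{y}{3}$ ($x{\left(y \right)} = - \frac{5 y - 4 y}{3} = - \frac{y}{3}$)
$\frac{1}{\left(x{\left(\sqrt{-6 - 10} \right)} + 101\right) + 681} = \frac{1}{\left(- \frac{\sqrt{-6 - 10}}{3} + 101\right) + 681} = \frac{1}{\left(- \frac{\sqrt{-16}}{3} + 101\right) + 681} = \frac{1}{\left(- \frac{4 i}{3} + 101\right) + 681} = \frac{1}{\left(101 - \frac{4 i}{3}\right) + 681} = \frac{1}{782 - \frac{4 i}{3}} = \frac{9 \left(782 + \frac{4 i}{3}\right)}{5503732}$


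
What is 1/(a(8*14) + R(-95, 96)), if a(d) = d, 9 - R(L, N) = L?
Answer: 1/216 ≈ 0.0046296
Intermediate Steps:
R(L, N) = 9 - L
1/(a(8*14) + R(-95, 96)) = 1/(8*14 + (9 - 1*(-95))) = 1/(112 + (9 + 95)) = 1/(112 + 104) = 1/216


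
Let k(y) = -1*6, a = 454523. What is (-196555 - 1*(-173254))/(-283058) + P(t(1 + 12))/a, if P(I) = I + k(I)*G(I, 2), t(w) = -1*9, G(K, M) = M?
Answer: 10584896205/128656371334 ≈ 0.082273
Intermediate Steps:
k(y) = -6
t(w) = -9
P(I) = -12 + I (P(I) = I - 6*2 = I - 12 = -12 + I)
(-196555 - 1*(-173254))/(-283058) + P(t(1 + 12))/a = (-196555 - 1*(-173254))/(-283058) + (-12 - 9)/454523 = (-196555 + 173254)*(-1/283058) - 21*1/454523 = -23301*(-1/283058) - 21/454523 = 23301/283058 - 21/454523 = 10584896205/128656371334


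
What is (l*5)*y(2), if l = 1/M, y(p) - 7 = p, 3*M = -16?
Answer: -135/16 ≈ -8.4375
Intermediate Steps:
M = -16/3 (M = (⅓)*(-16) = -16/3 ≈ -5.3333)
y(p) = 7 + p
l = -3/16 (l = 1/(-16/3) = -3/16 ≈ -0.18750)
(l*5)*y(2) = (-3/16*5)*(7 + 2) = -15/16*9 = -135/16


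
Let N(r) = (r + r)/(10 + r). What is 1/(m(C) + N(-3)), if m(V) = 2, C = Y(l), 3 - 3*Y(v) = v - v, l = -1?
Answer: 7/8 ≈ 0.87500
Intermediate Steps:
Y(v) = 1 (Y(v) = 1 - (v - v)/3 = 1 - 1/3*0 = 1 + 0 = 1)
C = 1
N(r) = 2*r/(10 + r) (N(r) = (2*r)/(10 + r) = 2*r/(10 + r))
1/(m(C) + N(-3)) = 1/(2 + 2*(-3)/(10 - 3)) = 1/(2 + 2*(-3)/7) = 1/(2 + 2*(-3)*(1/7)) = 1/(2 - 6/7) = 1/(8/7) = 7/8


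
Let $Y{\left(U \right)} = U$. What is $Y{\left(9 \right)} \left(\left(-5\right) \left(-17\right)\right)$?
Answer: $765$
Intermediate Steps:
$Y{\left(9 \right)} \left(\left(-5\right) \left(-17\right)\right) = 9 \left(\left(-5\right) \left(-17\right)\right) = 9 \cdot 85 = 765$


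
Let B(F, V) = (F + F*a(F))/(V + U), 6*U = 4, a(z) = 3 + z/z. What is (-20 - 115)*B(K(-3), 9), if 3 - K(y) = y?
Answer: -12150/29 ≈ -418.97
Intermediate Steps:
K(y) = 3 - y
a(z) = 4 (a(z) = 3 + 1 = 4)
U = ⅔ (U = (⅙)*4 = ⅔ ≈ 0.66667)
B(F, V) = 5*F/(⅔ + V) (B(F, V) = (F + F*4)/(V + ⅔) = (F + 4*F)/(⅔ + V) = (5*F)/(⅔ + V) = 5*F/(⅔ + V))
(-20 - 115)*B(K(-3), 9) = (-20 - 115)*(15*(3 - 1*(-3))/(2 + 3*9)) = -2025*(3 + 3)/(2 + 27) = -2025*6/29 = -135*90/29 = -12150/29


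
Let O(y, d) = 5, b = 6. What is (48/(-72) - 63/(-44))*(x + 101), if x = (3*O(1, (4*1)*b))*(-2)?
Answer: 7171/132 ≈ 54.326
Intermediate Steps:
x = -30 (x = (3*5)*(-2) = 15*(-2) = -30)
(48/(-72) - 63/(-44))*(x + 101) = (48/(-72) - 63/(-44))*(-30 + 101) = (48*(-1/72) - 63*(-1/44))*71 = (-⅔ + 63/44)*71 = (101/132)*71 = 7171/132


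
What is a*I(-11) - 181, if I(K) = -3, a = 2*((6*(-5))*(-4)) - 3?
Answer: -892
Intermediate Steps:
a = 237 (a = 2*(-30*(-4)) - 3 = 2*120 - 3 = 240 - 3 = 237)
a*I(-11) - 181 = 237*(-3) - 181 = -711 - 181 = -892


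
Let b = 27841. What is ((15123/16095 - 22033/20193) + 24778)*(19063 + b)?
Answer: 125905309730426512/108335445 ≈ 1.1622e+9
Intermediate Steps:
((15123/16095 - 22033/20193) + 24778)*(19063 + b) = ((15123/16095 - 22033/20193) + 24778)*(19063 + 27841) = ((15123*(1/16095) - 22033*1/20193) + 24778)*46904 = ((5041/5365 - 22033/20193) + 24778)*46904 = (-16414132/108335445 + 24778)*46904 = (2684319242078/108335445)*46904 = 125905309730426512/108335445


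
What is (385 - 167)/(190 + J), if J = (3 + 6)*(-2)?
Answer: 109/86 ≈ 1.2674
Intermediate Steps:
J = -18 (J = 9*(-2) = -18)
(385 - 167)/(190 + J) = (385 - 167)/(190 - 18) = 218/172 = 218*(1/172) = 109/86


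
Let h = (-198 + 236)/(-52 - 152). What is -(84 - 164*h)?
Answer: -5842/51 ≈ -114.55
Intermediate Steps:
h = -19/102 (h = 38/(-204) = 38*(-1/204) = -19/102 ≈ -0.18627)
-(84 - 164*h) = -(84 - 164*(-19/102)) = -(84 + 1558/51) = -1*5842/51 = -5842/51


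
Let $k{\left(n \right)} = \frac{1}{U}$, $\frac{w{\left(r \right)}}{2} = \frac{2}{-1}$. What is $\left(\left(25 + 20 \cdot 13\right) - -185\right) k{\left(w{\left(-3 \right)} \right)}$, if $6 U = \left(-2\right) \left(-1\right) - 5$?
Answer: $-940$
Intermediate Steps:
$w{\left(r \right)} = -4$ ($w{\left(r \right)} = 2 \frac{2}{-1} = 2 \cdot 2 \left(-1\right) = 2 \left(-2\right) = -4$)
$U = - \frac{1}{2}$ ($U = \frac{\left(-2\right) \left(-1\right) - 5}{6} = \frac{2 - 5}{6} = \frac{1}{6} \left(-3\right) = - \frac{1}{2} \approx -0.5$)
$k{\left(n \right)} = -2$ ($k{\left(n \right)} = \frac{1}{- \frac{1}{2}} = -2$)
$\left(\left(25 + 20 \cdot 13\right) - -185\right) k{\left(w{\left(-3 \right)} \right)} = \left(\left(25 + 20 \cdot 13\right) - -185\right) \left(-2\right) = \left(\left(25 + 260\right) + 185\right) \left(-2\right) = \left(285 + 185\right) \left(-2\right) = 470 \left(-2\right) = -940$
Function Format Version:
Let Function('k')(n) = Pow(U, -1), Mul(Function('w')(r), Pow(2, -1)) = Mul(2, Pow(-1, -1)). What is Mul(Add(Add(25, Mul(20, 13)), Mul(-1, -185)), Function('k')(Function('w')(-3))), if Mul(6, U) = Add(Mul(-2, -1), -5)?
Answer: -940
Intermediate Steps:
Function('w')(r) = -4 (Function('w')(r) = Mul(2, Mul(2, Pow(-1, -1))) = Mul(2, Mul(2, -1)) = Mul(2, -2) = -4)
U = Rational(-1, 2) (U = Mul(Rational(1, 6), Add(Mul(-2, -1), -5)) = Mul(Rational(1, 6), Add(2, -5)) = Mul(Rational(1, 6), -3) = Rational(-1, 2) ≈ -0.50000)
Function('k')(n) = -2 (Function('k')(n) = Pow(Rational(-1, 2), -1) = -2)
Mul(Add(Add(25, Mul(20, 13)), Mul(-1, -185)), Function('k')(Function('w')(-3))) = Mul(Add(Add(25, Mul(20, 13)), Mul(-1, -185)), -2) = Mul(Add(Add(25, 260), 185), -2) = Mul(Add(285, 185), -2) = Mul(470, -2) = -940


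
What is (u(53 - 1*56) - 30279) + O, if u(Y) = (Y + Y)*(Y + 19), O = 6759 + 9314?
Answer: -14302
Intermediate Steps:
O = 16073
u(Y) = 2*Y*(19 + Y) (u(Y) = (2*Y)*(19 + Y) = 2*Y*(19 + Y))
(u(53 - 1*56) - 30279) + O = (2*(53 - 1*56)*(19 + (53 - 1*56)) - 30279) + 16073 = (2*(53 - 56)*(19 + (53 - 56)) - 30279) + 16073 = (2*(-3)*(19 - 3) - 30279) + 16073 = (2*(-3)*16 - 30279) + 16073 = (-96 - 30279) + 16073 = -30375 + 16073 = -14302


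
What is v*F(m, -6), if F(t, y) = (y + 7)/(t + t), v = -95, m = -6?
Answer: 95/12 ≈ 7.9167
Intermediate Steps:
F(t, y) = (7 + y)/(2*t) (F(t, y) = (7 + y)/((2*t)) = (7 + y)*(1/(2*t)) = (7 + y)/(2*t))
v*F(m, -6) = -95*(7 - 6)/(2*(-6)) = -95*(-1)/(2*6) = -95*(-1/12) = 95/12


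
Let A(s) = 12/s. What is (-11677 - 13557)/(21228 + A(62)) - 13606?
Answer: -4477268549/329037 ≈ -13607.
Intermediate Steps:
(-11677 - 13557)/(21228 + A(62)) - 13606 = (-11677 - 13557)/(21228 + 12/62) - 13606 = -25234/(21228 + 12*(1/62)) - 13606 = -25234/(21228 + 6/31) - 13606 = -25234/658074/31 - 13606 = -25234*31/658074 - 13606 = -391127/329037 - 13606 = -4477268549/329037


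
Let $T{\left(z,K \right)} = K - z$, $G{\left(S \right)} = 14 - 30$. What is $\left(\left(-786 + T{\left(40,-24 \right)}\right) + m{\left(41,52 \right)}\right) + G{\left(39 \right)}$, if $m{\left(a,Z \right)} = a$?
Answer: $-825$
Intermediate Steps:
$G{\left(S \right)} = -16$ ($G{\left(S \right)} = 14 - 30 = -16$)
$\left(\left(-786 + T{\left(40,-24 \right)}\right) + m{\left(41,52 \right)}\right) + G{\left(39 \right)} = \left(\left(-786 - 64\right) + 41\right) - 16 = \left(-850 + 41\right) - 16 = -809 - 16 = -825$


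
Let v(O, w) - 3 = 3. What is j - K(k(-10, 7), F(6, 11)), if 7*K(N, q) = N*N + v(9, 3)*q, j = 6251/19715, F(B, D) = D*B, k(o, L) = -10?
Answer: -9734883/138005 ≈ -70.540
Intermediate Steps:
v(O, w) = 6 (v(O, w) = 3 + 3 = 6)
F(B, D) = B*D
j = 6251/19715 (j = 6251*(1/19715) = 6251/19715 ≈ 0.31707)
K(N, q) = N**2/7 + 6*q/7 (K(N, q) = (N*N + 6*q)/7 = (N**2 + 6*q)/7 = N**2/7 + 6*q/7)
j - K(k(-10, 7), F(6, 11)) = 6251/19715 - ((1/7)*(-10)**2 + 6*(6*11)/7) = 6251/19715 - ((1/7)*100 + (6/7)*66) = 6251/19715 - (100/7 + 396/7) = 6251/19715 - 1*496/7 = 6251/19715 - 496/7 = -9734883/138005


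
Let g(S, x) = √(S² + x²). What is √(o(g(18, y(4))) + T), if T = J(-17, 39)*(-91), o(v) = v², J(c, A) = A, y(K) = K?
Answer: I*√3209 ≈ 56.648*I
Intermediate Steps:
T = -3549 (T = 39*(-91) = -3549)
√(o(g(18, y(4))) + T) = √((√(18² + 4²))² - 3549) = √((√(324 + 16))² - 3549) = √((√340)² - 3549) = √((2*√85)² - 3549) = √(340 - 3549) = √(-3209) = I*√3209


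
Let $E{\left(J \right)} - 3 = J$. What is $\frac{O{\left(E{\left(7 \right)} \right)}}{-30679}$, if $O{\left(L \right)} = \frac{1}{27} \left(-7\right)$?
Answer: $\frac{7}{828333} \approx 8.4507 \cdot 10^{-6}$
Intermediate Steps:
$E{\left(J \right)} = 3 + J$
$O{\left(L \right)} = - \frac{7}{27}$ ($O{\left(L \right)} = \frac{1}{27} \left(-7\right) = - \frac{7}{27}$)
$\frac{O{\left(E{\left(7 \right)} \right)}}{-30679} = - \frac{7}{27 \left(-30679\right)} = \left(- \frac{7}{27}\right) \left(- \frac{1}{30679}\right) = \frac{7}{828333}$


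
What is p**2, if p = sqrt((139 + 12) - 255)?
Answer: -104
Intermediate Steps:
p = 2*I*sqrt(26) (p = sqrt(151 - 255) = sqrt(-104) = 2*I*sqrt(26) ≈ 10.198*I)
p**2 = (2*I*sqrt(26))**2 = -104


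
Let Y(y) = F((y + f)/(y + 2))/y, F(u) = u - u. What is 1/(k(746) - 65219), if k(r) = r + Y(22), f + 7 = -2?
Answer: -1/64473 ≈ -1.5510e-5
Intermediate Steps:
f = -9 (f = -7 - 2 = -9)
F(u) = 0
Y(y) = 0 (Y(y) = 0/y = 0)
k(r) = r (k(r) = r + 0 = r)
1/(k(746) - 65219) = 1/(746 - 65219) = 1/(-64473) = -1/64473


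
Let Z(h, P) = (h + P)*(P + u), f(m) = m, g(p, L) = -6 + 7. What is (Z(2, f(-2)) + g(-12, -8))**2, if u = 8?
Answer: 1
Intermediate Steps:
g(p, L) = 1
Z(h, P) = (8 + P)*(P + h) (Z(h, P) = (h + P)*(P + 8) = (P + h)*(8 + P) = (8 + P)*(P + h))
(Z(2, f(-2)) + g(-12, -8))**2 = (((-2)**2 + 8*(-2) + 8*2 - 2*2) + 1)**2 = ((4 - 16 + 16 - 4) + 1)**2 = (0 + 1)**2 = 1**2 = 1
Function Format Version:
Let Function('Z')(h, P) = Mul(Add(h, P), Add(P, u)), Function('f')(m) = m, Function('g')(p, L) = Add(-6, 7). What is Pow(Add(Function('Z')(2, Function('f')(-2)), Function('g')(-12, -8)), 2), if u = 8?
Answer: 1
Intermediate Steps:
Function('g')(p, L) = 1
Function('Z')(h, P) = Mul(Add(8, P), Add(P, h)) (Function('Z')(h, P) = Mul(Add(h, P), Add(P, 8)) = Mul(Add(P, h), Add(8, P)) = Mul(Add(8, P), Add(P, h)))
Pow(Add(Function('Z')(2, Function('f')(-2)), Function('g')(-12, -8)), 2) = Pow(Add(Add(Pow(-2, 2), Mul(8, -2), Mul(8, 2), Mul(-2, 2)), 1), 2) = Pow(Add(Add(4, -16, 16, -4), 1), 2) = Pow(Add(0, 1), 2) = Pow(1, 2) = 1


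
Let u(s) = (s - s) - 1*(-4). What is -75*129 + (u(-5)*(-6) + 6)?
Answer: -9693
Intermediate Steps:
u(s) = 4 (u(s) = 0 + 4 = 4)
-75*129 + (u(-5)*(-6) + 6) = -75*129 + (4*(-6) + 6) = -9675 + (-24 + 6) = -9675 - 18 = -9693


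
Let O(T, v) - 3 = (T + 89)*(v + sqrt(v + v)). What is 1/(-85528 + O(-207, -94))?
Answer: I/(-74433*I + 236*sqrt(47)) ≈ -1.3429e-5 + 2.9189e-7*I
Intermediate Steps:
O(T, v) = 3 + (89 + T)*(v + sqrt(2)*sqrt(v)) (O(T, v) = 3 + (T + 89)*(v + sqrt(v + v)) = 3 + (89 + T)*(v + sqrt(2*v)) = 3 + (89 + T)*(v + sqrt(2)*sqrt(v)))
1/(-85528 + O(-207, -94)) = 1/(-85528 + (3 + 89*(-94) - 207*(-94) + 89*sqrt(2)*sqrt(-94) - 207*sqrt(2)*sqrt(-94))) = 1/(-85528 + (3 - 8366 + 19458 + 89*sqrt(2)*(I*sqrt(94)) - 207*sqrt(2)*I*sqrt(94))) = 1/(-85528 + (3 - 8366 + 19458 + 178*I*sqrt(47) - 414*I*sqrt(47))) = 1/(-85528 + (11095 - 236*I*sqrt(47))) = 1/(-74433 - 236*I*sqrt(47))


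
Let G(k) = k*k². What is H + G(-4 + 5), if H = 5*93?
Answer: 466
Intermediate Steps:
G(k) = k³
H = 465
H + G(-4 + 5) = 465 + (-4 + 5)³ = 465 + 1³ = 465 + 1 = 466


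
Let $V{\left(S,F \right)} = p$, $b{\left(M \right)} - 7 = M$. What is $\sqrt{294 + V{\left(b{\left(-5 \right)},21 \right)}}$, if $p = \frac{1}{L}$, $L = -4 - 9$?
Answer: $\frac{\sqrt{49673}}{13} \approx 17.144$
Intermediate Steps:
$L = -13$ ($L = -4 - 9 = -13$)
$b{\left(M \right)} = 7 + M$
$p = - \frac{1}{13}$ ($p = \frac{1}{-13} = - \frac{1}{13} \approx -0.076923$)
$V{\left(S,F \right)} = - \frac{1}{13}$
$\sqrt{294 + V{\left(b{\left(-5 \right)},21 \right)}} = \sqrt{294 - \frac{1}{13}} = \sqrt{\frac{3821}{13}} = \frac{\sqrt{49673}}{13}$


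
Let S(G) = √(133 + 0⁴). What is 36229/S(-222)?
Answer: 36229*√133/133 ≈ 3141.5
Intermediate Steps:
S(G) = √133 (S(G) = √(133 + 0) = √133)
36229/S(-222) = 36229/(√133) = 36229*(√133/133) = 36229*√133/133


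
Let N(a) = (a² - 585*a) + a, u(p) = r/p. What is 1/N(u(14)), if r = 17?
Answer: -196/138703 ≈ -0.0014131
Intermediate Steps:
u(p) = 17/p
N(a) = a² - 584*a
1/N(u(14)) = 1/((17/14)*(-584 + 17/14)) = 1/((17*(1/14))*(-584 + 17*(1/14))) = 1/(17*(-584 + 17/14)/14) = 1/((17/14)*(-8159/14)) = 1/(-138703/196) = -196/138703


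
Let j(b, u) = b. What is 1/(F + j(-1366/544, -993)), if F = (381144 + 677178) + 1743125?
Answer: 272/761992901 ≈ 3.5696e-7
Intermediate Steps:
F = 2801447 (F = 1058322 + 1743125 = 2801447)
1/(F + j(-1366/544, -993)) = 1/(2801447 - 1366/544) = 1/(2801447 - 1366*1/544) = 1/(2801447 - 683/272) = 1/(761992901/272) = 272/761992901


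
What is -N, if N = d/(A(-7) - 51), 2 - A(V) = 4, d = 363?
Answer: 363/53 ≈ 6.8491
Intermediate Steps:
A(V) = -2 (A(V) = 2 - 1*4 = 2 - 4 = -2)
N = -363/53 (N = 363/(-2 - 51) = 363/(-53) = 363*(-1/53) = -363/53 ≈ -6.8491)
-N = -1*(-363/53) = 363/53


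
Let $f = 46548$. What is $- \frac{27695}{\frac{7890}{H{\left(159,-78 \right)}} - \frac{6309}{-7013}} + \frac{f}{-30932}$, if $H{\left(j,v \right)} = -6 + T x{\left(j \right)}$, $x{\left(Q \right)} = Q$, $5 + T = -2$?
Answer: $\frac{560037188791994}{124431184889} \approx 4500.8$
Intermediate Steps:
$T = -7$ ($T = -5 - 2 = -7$)
$H{\left(j,v \right)} = -6 - 7 j$
$- \frac{27695}{\frac{7890}{H{\left(159,-78 \right)}} - \frac{6309}{-7013}} + \frac{f}{-30932} = - \frac{27695}{\frac{7890}{-6 - 1113} - \frac{6309}{-7013}} + \frac{46548}{-30932} = - \frac{27695}{\frac{7890}{-6 - 1113} - - \frac{6309}{7013}} + 46548 \left(- \frac{1}{30932}\right) = - \frac{27695}{\frac{7890}{-1119} + \frac{6309}{7013}} - \frac{11637}{7733} = - \frac{27695}{7890 \left(- \frac{1}{1119}\right) + \frac{6309}{7013}} - \frac{11637}{7733} = - \frac{27695}{- \frac{2630}{373} + \frac{6309}{7013}} - \frac{11637}{7733} = - \frac{27695}{- \frac{16090933}{2615849}} - \frac{11637}{7733} = \left(-27695\right) \left(- \frac{2615849}{16090933}\right) - \frac{11637}{7733} = \frac{72445938055}{16090933} - \frac{11637}{7733} = \frac{560037188791994}{124431184889}$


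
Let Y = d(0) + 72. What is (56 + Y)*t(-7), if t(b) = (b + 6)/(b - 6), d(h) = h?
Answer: 128/13 ≈ 9.8462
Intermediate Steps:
t(b) = (6 + b)/(-6 + b)
Y = 72 (Y = 0 + 72 = 72)
(56 + Y)*t(-7) = (56 + 72)*((6 - 7)/(-6 - 7)) = 128*(-1/(-13)) = 128*(-1/13*(-1)) = 128*(1/13) = 128/13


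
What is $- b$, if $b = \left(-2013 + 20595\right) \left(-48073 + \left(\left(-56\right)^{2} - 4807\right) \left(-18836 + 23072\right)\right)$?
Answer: $132423303678$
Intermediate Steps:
$b = -132423303678$ ($b = 18582 \left(-48073 + \left(3136 - 4807\right) 4236\right) = 18582 \left(-48073 - 7078356\right) = 18582 \left(-7126429\right) = -132423303678$)
$- b = \left(-1\right) \left(-132423303678\right) = 132423303678$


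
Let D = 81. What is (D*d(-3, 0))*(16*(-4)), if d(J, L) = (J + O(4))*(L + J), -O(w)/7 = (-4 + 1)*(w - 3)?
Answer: 279936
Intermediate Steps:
O(w) = -63 + 21*w (O(w) = -7*(-4 + 1)*(w - 3) = -(-21)*(-3 + w) = -7*(9 - 3*w) = -63 + 21*w)
d(J, L) = (21 + J)*(J + L) (d(J, L) = (J + (-63 + 21*4))*(L + J) = (J + (-63 + 84))*(J + L) = (J + 21)*(J + L) = (21 + J)*(J + L))
(D*d(-3, 0))*(16*(-4)) = (81*((-3)² + 21*(-3) + 21*0 - 3*0))*(16*(-4)) = (81*(9 - 63 + 0 + 0))*(-64) = (81*(-54))*(-64) = -4374*(-64) = 279936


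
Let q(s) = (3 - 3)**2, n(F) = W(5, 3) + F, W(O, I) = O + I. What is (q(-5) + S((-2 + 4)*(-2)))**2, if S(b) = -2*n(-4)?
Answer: 64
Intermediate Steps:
W(O, I) = I + O
n(F) = 8 + F (n(F) = (3 + 5) + F = 8 + F)
q(s) = 0 (q(s) = 0**2 = 0)
S(b) = -8 (S(b) = -2*(8 - 4) = -2*4 = -8)
(q(-5) + S((-2 + 4)*(-2)))**2 = (0 - 8)**2 = (-8)**2 = 64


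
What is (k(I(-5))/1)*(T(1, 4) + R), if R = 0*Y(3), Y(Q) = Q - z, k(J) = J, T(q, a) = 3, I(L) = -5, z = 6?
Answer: -15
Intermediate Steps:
Y(Q) = -6 + Q (Y(Q) = Q - 1*6 = Q - 6 = -6 + Q)
R = 0 (R = 0*(-6 + 3) = 0*(-3) = 0)
(k(I(-5))/1)*(T(1, 4) + R) = (-5/1)*(3 + 0) = -5*1*3 = -5*3 = -15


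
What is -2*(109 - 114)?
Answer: 10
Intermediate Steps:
-2*(109 - 114) = -2*(-5) = 10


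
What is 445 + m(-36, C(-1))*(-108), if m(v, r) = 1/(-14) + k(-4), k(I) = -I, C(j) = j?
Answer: 145/7 ≈ 20.714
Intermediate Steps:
m(v, r) = 55/14 (m(v, r) = 1/(-14) - 1*(-4) = -1/14 + 4 = 55/14)
445 + m(-36, C(-1))*(-108) = 445 + (55/14)*(-108) = 445 - 2970/7 = 145/7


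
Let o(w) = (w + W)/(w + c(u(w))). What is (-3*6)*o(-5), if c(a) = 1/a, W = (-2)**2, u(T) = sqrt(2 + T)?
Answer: -135/38 + 9*I*sqrt(3)/38 ≈ -3.5526 + 0.41022*I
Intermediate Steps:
W = 4
c(a) = 1/a
o(w) = (4 + w)/(w + 1/sqrt(2 + w)) (o(w) = (w + 4)/(w + 1/(sqrt(2 + w))) = (4 + w)/(w + 1/sqrt(2 + w)))
(-3*6)*o(-5) = (-3*6)*(sqrt(2 - 5)*(4 - 5)/(1 - 5*sqrt(2 - 5))) = -18*sqrt(-3)*(-1)/(1 - 5*I*sqrt(3)) = -18*I*sqrt(3)*(-1)/(1 - 5*I*sqrt(3)) = -(-18)*I*sqrt(3)/(1 - 5*I*sqrt(3)) = 18*I*sqrt(3)/(1 - 5*I*sqrt(3))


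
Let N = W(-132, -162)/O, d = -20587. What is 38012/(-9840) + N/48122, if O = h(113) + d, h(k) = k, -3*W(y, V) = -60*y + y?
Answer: -2340705682331/605928644220 ≈ -3.8630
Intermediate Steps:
W(y, V) = 59*y/3 (W(y, V) = -(-60*y + y)/3 = -(-59)*y/3 = 59*y/3)
O = -20474 (O = 113 - 20587 = -20474)
N = 1298/10237 (N = ((59/3)*(-132))/(-20474) = -2596*(-1/20474) = 1298/10237 ≈ 0.12680)
38012/(-9840) + N/48122 = 38012/(-9840) + (1298/10237)/48122 = 38012*(-1/9840) + (1298/10237)*(1/48122) = -9503/2460 + 649/246312457 = -2340705682331/605928644220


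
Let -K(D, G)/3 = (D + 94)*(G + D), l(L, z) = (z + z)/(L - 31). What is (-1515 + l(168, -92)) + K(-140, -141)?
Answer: -5520325/137 ≈ -40294.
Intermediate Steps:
l(L, z) = 2*z/(-31 + L) (l(L, z) = (2*z)/(-31 + L) = 2*z/(-31 + L))
K(D, G) = -3*(94 + D)*(D + G) (K(D, G) = -3*(D + 94)*(G + D) = -3*(94 + D)*(D + G))
(-1515 + l(168, -92)) + K(-140, -141) = (-1515 + 2*(-92)/(-31 + 168)) + (-282*(-140) - 282*(-141) - 3*(-140)**2 - 3*(-140)*(-141)) = (-1515 + 2*(-92)/137) + (39480 + 39762 - 3*19600 - 59220) = (-1515 + 2*(-92)*(1/137)) + (39480 + 39762 - 58800 - 59220) = (-1515 - 184/137) - 38778 = -207739/137 - 38778 = -5520325/137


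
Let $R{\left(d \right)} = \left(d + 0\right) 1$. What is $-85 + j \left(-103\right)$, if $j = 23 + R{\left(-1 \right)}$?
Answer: $-2351$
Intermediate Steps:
$R{\left(d \right)} = d$ ($R{\left(d \right)} = d 1 = d$)
$j = 22$ ($j = 23 - 1 = 22$)
$-85 + j \left(-103\right) = -85 + 22 \left(-103\right) = -85 - 2266 = -2351$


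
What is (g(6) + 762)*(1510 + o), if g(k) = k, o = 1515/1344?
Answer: 8123820/7 ≈ 1.1605e+6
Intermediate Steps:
o = 505/448 (o = 1515*(1/1344) = 505/448 ≈ 1.1272)
(g(6) + 762)*(1510 + o) = (6 + 762)*(1510 + 505/448) = 768*(676985/448) = 8123820/7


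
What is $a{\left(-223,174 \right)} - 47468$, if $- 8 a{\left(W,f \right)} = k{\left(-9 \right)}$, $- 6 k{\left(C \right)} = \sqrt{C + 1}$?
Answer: $-47468 + \frac{i \sqrt{2}}{24} \approx -47468.0 + 0.058926 i$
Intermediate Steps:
$k{\left(C \right)} = - \frac{\sqrt{1 + C}}{6}$ ($k{\left(C \right)} = - \frac{\sqrt{C + 1}}{6} = - \frac{\sqrt{1 + C}}{6}$)
$a{\left(W,f \right)} = \frac{i \sqrt{2}}{24}$ ($a{\left(W,f \right)} = - \frac{\left(- \frac{1}{6}\right) \sqrt{1 - 9}}{8} = - \frac{\left(- \frac{1}{6}\right) \sqrt{-8}}{8} = - \frac{\left(- \frac{1}{6}\right) 2 i \sqrt{2}}{8} = - \frac{\left(- \frac{1}{3}\right) i \sqrt{2}}{8} = \frac{i \sqrt{2}}{24}$)
$a{\left(-223,174 \right)} - 47468 = \frac{i \sqrt{2}}{24} - 47468 = -47468 + \frac{i \sqrt{2}}{24}$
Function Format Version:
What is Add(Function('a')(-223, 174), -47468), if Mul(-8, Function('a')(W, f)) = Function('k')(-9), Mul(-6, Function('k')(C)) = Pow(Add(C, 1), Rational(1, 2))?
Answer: Add(-47468, Mul(Rational(1, 24), I, Pow(2, Rational(1, 2)))) ≈ Add(-47468., Mul(0.058926, I))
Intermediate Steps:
Function('k')(C) = Mul(Rational(-1, 6), Pow(Add(1, C), Rational(1, 2))) (Function('k')(C) = Mul(Rational(-1, 6), Pow(Add(C, 1), Rational(1, 2))) = Mul(Rational(-1, 6), Pow(Add(1, C), Rational(1, 2))))
Function('a')(W, f) = Mul(Rational(1, 24), I, Pow(2, Rational(1, 2))) (Function('a')(W, f) = Mul(Rational(-1, 8), Mul(Rational(-1, 6), Pow(Add(1, -9), Rational(1, 2)))) = Mul(Rational(-1, 8), Mul(Rational(-1, 6), Pow(-8, Rational(1, 2)))) = Mul(Rational(-1, 8), Mul(Rational(-1, 6), Mul(2, I, Pow(2, Rational(1, 2))))) = Mul(Rational(-1, 8), Mul(Rational(-1, 3), I, Pow(2, Rational(1, 2)))) = Mul(Rational(1, 24), I, Pow(2, Rational(1, 2))))
Add(Function('a')(-223, 174), -47468) = Add(Mul(Rational(1, 24), I, Pow(2, Rational(1, 2))), -47468) = Add(-47468, Mul(Rational(1, 24), I, Pow(2, Rational(1, 2))))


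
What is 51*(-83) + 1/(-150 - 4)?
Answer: -651883/154 ≈ -4233.0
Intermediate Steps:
51*(-83) + 1/(-150 - 4) = -4233 + 1/(-154) = -4233 - 1/154 = -651883/154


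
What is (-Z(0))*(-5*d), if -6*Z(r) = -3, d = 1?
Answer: 5/2 ≈ 2.5000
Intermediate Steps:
Z(r) = ½ (Z(r) = -⅙*(-3) = ½)
(-Z(0))*(-5*d) = (-1*½)*(-5*1) = -½*(-5) = 5/2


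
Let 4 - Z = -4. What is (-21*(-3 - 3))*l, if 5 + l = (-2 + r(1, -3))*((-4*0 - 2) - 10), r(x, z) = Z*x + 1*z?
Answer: -5166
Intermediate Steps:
Z = 8 (Z = 4 - 1*(-4) = 4 + 4 = 8)
r(x, z) = z + 8*x (r(x, z) = 8*x + 1*z = 8*x + z = z + 8*x)
l = -41 (l = -5 + (-2 + (-3 + 8*1))*((-4*0 - 2) - 10) = -5 + (-2 + (-3 + 8))*((0 - 2) - 10) = -5 + (-2 + 5)*(-2 - 10) = -5 + 3*(-12) = -5 - 36 = -41)
(-21*(-3 - 3))*l = -21*(-3 - 3)*(-41) = -21*(-6)*(-41) = 126*(-41) = -5166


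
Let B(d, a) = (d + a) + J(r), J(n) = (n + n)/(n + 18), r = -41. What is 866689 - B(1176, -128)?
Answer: 19909661/23 ≈ 8.6564e+5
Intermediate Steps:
J(n) = 2*n/(18 + n) (J(n) = (2*n)/(18 + n) = 2*n/(18 + n))
B(d, a) = 82/23 + a + d (B(d, a) = (d + a) + 2*(-41)/(18 - 41) = (a + d) + 2*(-41)/(-23) = (a + d) + 2*(-41)*(-1/23) = (a + d) + 82/23 = 82/23 + a + d)
866689 - B(1176, -128) = 866689 - (82/23 - 128 + 1176) = 866689 - 1*24186/23 = 866689 - 24186/23 = 19909661/23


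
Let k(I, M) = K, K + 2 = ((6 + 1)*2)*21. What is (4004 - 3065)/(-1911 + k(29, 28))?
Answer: -939/1619 ≈ -0.57999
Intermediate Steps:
K = 292 (K = -2 + ((6 + 1)*2)*21 = -2 + (7*2)*21 = -2 + 14*21 = -2 + 294 = 292)
k(I, M) = 292
(4004 - 3065)/(-1911 + k(29, 28)) = (4004 - 3065)/(-1911 + 292) = 939/(-1619) = 939*(-1/1619) = -939/1619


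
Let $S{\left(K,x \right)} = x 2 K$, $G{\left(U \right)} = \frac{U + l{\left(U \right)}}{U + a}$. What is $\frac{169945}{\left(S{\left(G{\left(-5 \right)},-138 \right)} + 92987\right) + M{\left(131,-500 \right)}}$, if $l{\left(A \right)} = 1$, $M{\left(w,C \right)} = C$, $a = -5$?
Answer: $\frac{849725}{461883} \approx 1.8397$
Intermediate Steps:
$G{\left(U \right)} = \frac{1 + U}{-5 + U}$ ($G{\left(U \right)} = \frac{U + 1}{U - 5} = \frac{1 + U}{-5 + U}$)
$S{\left(K,x \right)} = 2 K x$ ($S{\left(K,x \right)} = 2 x K = 2 K x$)
$\frac{169945}{\left(S{\left(G{\left(-5 \right)},-138 \right)} + 92987\right) + M{\left(131,-500 \right)}} = \frac{169945}{\left(2 \frac{1 - 5}{-5 - 5} \left(-138\right) + 92987\right) - 500} = \frac{169945}{\left(2 \frac{1}{-10} \left(-4\right) \left(-138\right) + 92987\right) - 500} = \frac{169945}{\left(2 \left(\left(- \frac{1}{10}\right) \left(-4\right)\right) \left(-138\right) + 92987\right) - 500} = \frac{169945}{\left(2 \cdot \frac{2}{5} \left(-138\right) + 92987\right) - 500} = \frac{169945}{\left(- \frac{552}{5} + 92987\right) - 500} = \frac{169945}{\frac{464383}{5} - 500} = \frac{169945}{\frac{461883}{5}} = 169945 \cdot \frac{5}{461883} = \frac{849725}{461883}$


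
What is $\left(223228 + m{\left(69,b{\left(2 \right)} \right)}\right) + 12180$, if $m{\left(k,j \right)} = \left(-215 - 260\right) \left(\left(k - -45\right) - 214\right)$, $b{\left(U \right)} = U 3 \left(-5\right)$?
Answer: $282908$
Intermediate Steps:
$b{\left(U \right)} = - 15 U$ ($b{\left(U \right)} = 3 U \left(-5\right) = - 15 U$)
$m{\left(k,j \right)} = 80275 - 475 k$ ($m{\left(k,j \right)} = - 475 \left(\left(k + 45\right) - 214\right) = - 475 \left(\left(45 + k\right) - 214\right) = - 475 \left(-169 + k\right) = 80275 - 475 k$)
$\left(223228 + m{\left(69,b{\left(2 \right)} \right)}\right) + 12180 = \left(223228 + \left(80275 - 32775\right)\right) + 12180 = \left(223228 + 47500\right) + 12180 = 270728 + 12180 = 282908$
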